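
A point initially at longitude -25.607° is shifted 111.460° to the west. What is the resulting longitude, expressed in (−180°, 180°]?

-137.067°

Start at -25.607°; shift −111.460° → -137.067°.
-137.067° already lies in (−180°, 180°].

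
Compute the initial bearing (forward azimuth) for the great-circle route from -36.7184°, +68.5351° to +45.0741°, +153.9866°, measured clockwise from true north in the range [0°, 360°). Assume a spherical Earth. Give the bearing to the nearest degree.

50°

Δλ = 153.9866 − 68.5351 = 85.4515°.
θ = atan2( sin Δλ · cos φ₂ , cos φ₁ · sin φ₂ − sin φ₁ · cos φ₂ · cos Δλ )
  = atan2(0.70397, 0.60102) = 49.511° → normalised to [0°, 360°): 49.511°.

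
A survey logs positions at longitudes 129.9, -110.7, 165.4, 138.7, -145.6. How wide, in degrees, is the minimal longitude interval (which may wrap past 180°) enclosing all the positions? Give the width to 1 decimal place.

Sort the longitudes: -145.6°, -110.7°, +129.9°, +138.7°, +165.4°.
Eastward gaps between consecutive values (wrapping around): 34.9°, 240.6°, 8.8°, 26.7°, 49.0°.
Largest gap = 240.6° ⇒ minimal covering band is its complement: 360° − 240.6° = 119.4°.
Band runs from +129.9° eastward to -110.7°, crossing the antimeridian.

119.4°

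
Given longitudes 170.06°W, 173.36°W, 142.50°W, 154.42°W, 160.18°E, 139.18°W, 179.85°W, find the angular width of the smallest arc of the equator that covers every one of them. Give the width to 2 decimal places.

Sort the longitudes: -179.85°, -173.36°, -170.06°, -154.42°, -142.50°, -139.18°, +160.18°.
Eastward gaps between consecutive values (wrapping around): 6.49°, 3.30°, 15.64°, 11.92°, 3.32°, 299.36°, 19.97°.
Largest gap = 299.36° ⇒ minimal covering band is its complement: 360° − 299.36° = 60.64°.
Band runs from +160.18° eastward to -139.18°, crossing the antimeridian.

60.64°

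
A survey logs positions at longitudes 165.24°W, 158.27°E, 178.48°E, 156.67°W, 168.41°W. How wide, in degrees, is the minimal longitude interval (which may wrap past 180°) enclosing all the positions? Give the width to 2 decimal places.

45.06°

Sort the longitudes: -168.41°, -165.24°, -156.67°, +158.27°, +178.48°.
Eastward gaps between consecutive values (wrapping around): 3.17°, 8.57°, 314.94°, 20.21°, 13.11°.
Largest gap = 314.94° ⇒ minimal covering band is its complement: 360° − 314.94° = 45.06°.
Band runs from +158.27° eastward to -156.67°, crossing the antimeridian.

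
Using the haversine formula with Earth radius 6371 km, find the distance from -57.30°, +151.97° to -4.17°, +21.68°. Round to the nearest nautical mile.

6406 nmi

Δλ = 21.68 − 151.97 = -130.29°.
Δφ = -4.17 − -57.30 = 53.13°.
a = sin²(Δφ/2) + cos φ₁ · cos φ₂ · sin²(Δλ/2) = 0.643617.
c = 2·atan2(√a, √(1−a)) = 1.86213 rad → d = 6371·c ≈ 11863.66 km ≈ 6405.86 nmi.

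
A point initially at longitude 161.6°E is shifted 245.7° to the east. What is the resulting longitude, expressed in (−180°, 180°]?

Start at +161.6°; shift +245.7° → +407.3°.
+407.3° lies outside (−180°, 180°]; subtract 360° → +47.3°.

47.3°E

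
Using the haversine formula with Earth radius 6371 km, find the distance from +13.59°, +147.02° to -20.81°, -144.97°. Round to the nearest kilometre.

8353 km

Δλ = -144.97 − 147.02 = -291.99°; wrapped into (−180°, 180°]: 68.01°.
Δφ = -20.81 − 13.59 = -34.40°.
a = sin²(Δφ/2) + cos φ₁ · cos φ₂ · sin²(Δλ/2) = 0.371631.
c = 2·atan2(√a, √(1−a)) = 1.31115 rad → d = 6371·c ≈ 8353.34 km.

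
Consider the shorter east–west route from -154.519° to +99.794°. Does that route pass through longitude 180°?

Naïve |99.794 − -154.519| = 254.313° > 180°, so the shorter arc goes the other way round — across 180°.
Signed shortest Δλ = ((99.794 − -154.519 + 180) mod 360) − 180 = -105.687°.
Going west by 105.687° from -154.519° passes through 180° before reaching +99.794°.

Yes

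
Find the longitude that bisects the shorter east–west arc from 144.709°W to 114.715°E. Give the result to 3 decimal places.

Signed shortest Δλ from -144.709° to +114.715° is -100.576°.
Midpoint longitude = -144.709° + (-100.576°)/2 = -144.709° − 50.288° = -194.997°.
Normalise into (−180°, 180°]: +165.003°.
(The naïve average (-144.709 + +114.715)/2 = -14.997° is on the wrong side of the globe.)

165.003°E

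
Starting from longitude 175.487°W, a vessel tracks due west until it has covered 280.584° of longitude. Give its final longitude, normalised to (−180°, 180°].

96.071°W

Start at -175.487°; shift −280.584° → -456.071°.
-456.071° lies outside (−180°, 180°]; add 360° → -96.071°.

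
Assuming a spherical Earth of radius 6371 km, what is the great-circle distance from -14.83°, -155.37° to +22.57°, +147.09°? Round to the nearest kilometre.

Δλ = 147.09 − -155.37 = 302.46°; wrapped into (−180°, 180°]: -57.54°.
Δφ = 22.57 − -14.83 = 37.40°.
a = sin²(Δφ/2) + cos φ₁ · cos φ₂ · sin²(Δλ/2) = 0.309571.
c = 2·atan2(√a, √(1−a)) = 1.18007 rad → d = 6371·c ≈ 7518.24 km.

7518 km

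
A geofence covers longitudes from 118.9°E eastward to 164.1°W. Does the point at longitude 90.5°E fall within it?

No

Band width going east from +118.9° to -164.1°: ((-164.1 − 118.9) mod 360) = 77.0°.
Offset of +90.5° east of the west edge: ((90.5 − 118.9) mod 360) = 331.6°.
331.6° > 77.0° ⇒ outside.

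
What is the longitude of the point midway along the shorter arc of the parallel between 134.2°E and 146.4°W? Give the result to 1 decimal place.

173.9°E

Signed shortest Δλ from +134.2° to -146.4° is +79.4°.
Midpoint longitude = +134.2° + (+79.4°)/2 = +134.2° + 39.7° = +173.9°.
(The naïve average (+134.2 + -146.4)/2 = -6.1° is on the wrong side of the globe.)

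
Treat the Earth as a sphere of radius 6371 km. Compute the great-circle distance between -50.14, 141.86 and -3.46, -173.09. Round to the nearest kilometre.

6684 km

Δλ = -173.09 − 141.86 = -314.95°; wrapped into (−180°, 180°]: 45.05°.
Δφ = -3.46 − -50.14 = 46.68°.
a = sin²(Δφ/2) + cos φ₁ · cos φ₂ · sin²(Δλ/2) = 0.250850.
c = 2·atan2(√a, √(1−a)) = 1.04916 rad → d = 6371·c ≈ 6684.19 km.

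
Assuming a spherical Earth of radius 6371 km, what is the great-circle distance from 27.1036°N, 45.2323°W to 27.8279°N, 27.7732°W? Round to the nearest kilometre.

1723 km

Δλ = -27.7732 − -45.2323 = 17.4591°.
Δφ = 27.8279 − 27.1036 = 0.7243°.
a = sin²(Δφ/2) + cos φ₁ · cos φ₂ · sin²(Δλ/2) = 0.018173.
c = 2·atan2(√a, √(1−a)) = 0.27044 rad → d = 6371·c ≈ 1722.98 km.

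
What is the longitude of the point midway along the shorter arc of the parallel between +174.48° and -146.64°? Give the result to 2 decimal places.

-166.08°

Signed shortest Δλ from +174.48° to -146.64° is +38.88°.
Midpoint longitude = +174.48° + (+38.88°)/2 = +174.48° + 19.44° = +193.92°.
Normalise into (−180°, 180°]: -166.08°.
(The naïve average (+174.48 + -146.64)/2 = 13.92° is on the wrong side of the globe.)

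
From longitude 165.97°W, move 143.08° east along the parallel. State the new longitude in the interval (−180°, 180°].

22.89°W

Start at -165.97°; shift +143.08° → -22.89°.
-22.89° already lies in (−180°, 180°].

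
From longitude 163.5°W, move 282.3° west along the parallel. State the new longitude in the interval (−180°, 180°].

Start at -163.5°; shift −282.3° → -445.8°.
-445.8° lies outside (−180°, 180°]; add 360° → -85.8°.

85.8°W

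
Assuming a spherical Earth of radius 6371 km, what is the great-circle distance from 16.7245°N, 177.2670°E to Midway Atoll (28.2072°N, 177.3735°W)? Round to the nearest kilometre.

Δλ = -177.3735 − 177.2670 = -354.6405°; wrapped into (−180°, 180°]: 5.3595°.
Δφ = 28.2072 − 16.7245 = 11.4827°.
a = sin²(Δφ/2) + cos φ₁ · cos φ₂ · sin²(Δλ/2) = 0.011852.
c = 2·atan2(√a, √(1−a)) = 0.21817 rad → d = 6371·c ≈ 1389.96 km.

1390 km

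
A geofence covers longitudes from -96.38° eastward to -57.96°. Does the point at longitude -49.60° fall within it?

Band width going east from -96.38° to -57.96°: ((-57.96 − -96.38) mod 360) = 38.42°.
Offset of -49.60° east of the west edge: ((-49.60 − -96.38) mod 360) = 46.78°.
46.78° > 38.42° ⇒ outside.

No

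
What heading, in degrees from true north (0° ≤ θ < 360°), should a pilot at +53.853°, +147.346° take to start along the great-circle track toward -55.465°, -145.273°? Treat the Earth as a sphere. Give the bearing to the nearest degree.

142°

Δλ = -145.273 − 147.346 = -292.619°; wrapped into (−180°, 180°]: 67.381°.
θ = atan2( sin Δλ · cos φ₂ , cos φ₁ · sin φ₂ − sin φ₁ · cos φ₂ · cos Δλ )
  = atan2(0.52330, -0.66198) = 141.673° → normalised to [0°, 360°): 141.673°.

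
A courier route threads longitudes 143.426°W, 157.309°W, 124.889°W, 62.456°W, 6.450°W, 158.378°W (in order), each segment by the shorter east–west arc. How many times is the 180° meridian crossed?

Leg 1: -143.426° → -157.309°, shortest Δλ = -13.883° (west) — does not cross 180°.
Leg 2: -157.309° → -124.889°, shortest Δλ = 32.42° (east) — does not cross 180°.
Leg 3: -124.889° → -62.456°, shortest Δλ = 62.433° (east) — does not cross 180°.
Leg 4: -62.456° → -6.450°, shortest Δλ = 56.006° (east) — does not cross 180°.
Leg 5: -6.450° → -158.378°, shortest Δλ = -151.928° (west) — does not cross 180°.
Total crossings: 0.

0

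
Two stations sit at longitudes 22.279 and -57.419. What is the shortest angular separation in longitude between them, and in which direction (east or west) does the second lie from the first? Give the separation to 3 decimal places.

79.698° west

Raw difference: -57.419 − 22.279 = -79.698°.
Normalise into (−180°, 180°]: -79.698° stays -79.698°.
Negative ⇒ the second point lies to the west; separation 79.698°.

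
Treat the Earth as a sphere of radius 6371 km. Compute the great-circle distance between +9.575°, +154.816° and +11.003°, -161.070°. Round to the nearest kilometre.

Δλ = -161.070 − 154.816 = -315.886°; wrapped into (−180°, 180°]: 44.114°.
Δφ = 11.003 − 9.575 = 1.428°.
a = sin²(Δφ/2) + cos φ₁ · cos φ₂ · sin²(Δλ/2) = 0.136656.
c = 2·atan2(√a, √(1−a)) = 0.75731 rad → d = 6371·c ≈ 4824.81 km.

4825 km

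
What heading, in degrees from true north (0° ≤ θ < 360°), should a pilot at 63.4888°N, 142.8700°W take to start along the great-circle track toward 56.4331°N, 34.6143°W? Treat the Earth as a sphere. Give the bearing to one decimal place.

Δλ = -34.6143 − -142.8700 = 108.2557°.
θ = atan2( sin Δλ · cos φ₂ , cos φ₁ · sin φ₂ − sin φ₁ · cos φ₂ · cos Δλ )
  = atan2(0.52508, 0.52693) = 44.899° → normalised to [0°, 360°): 44.899°.

44.9°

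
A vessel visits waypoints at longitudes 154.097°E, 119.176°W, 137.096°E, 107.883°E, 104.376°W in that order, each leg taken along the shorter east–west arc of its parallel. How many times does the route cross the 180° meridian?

3

Leg 1: +154.097° → -119.176°, shortest Δλ = 86.727° (east) — crosses 180°.
Leg 2: -119.176° → +137.096°, shortest Δλ = -103.728° (west) — crosses 180°.
Leg 3: +137.096° → +107.883°, shortest Δλ = -29.213° (west) — does not cross 180°.
Leg 4: +107.883° → -104.376°, shortest Δλ = 147.741° (east) — crosses 180°.
Total crossings: 3.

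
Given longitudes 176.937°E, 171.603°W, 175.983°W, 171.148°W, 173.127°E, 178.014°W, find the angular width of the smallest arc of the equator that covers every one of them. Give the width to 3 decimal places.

15.725°

Sort the longitudes: -178.014°, -175.983°, -171.603°, -171.148°, +173.127°, +176.937°.
Eastward gaps between consecutive values (wrapping around): 2.031°, 4.380°, 0.455°, 344.275°, 3.810°, 5.049°.
Largest gap = 344.275° ⇒ minimal covering band is its complement: 360° − 344.275° = 15.725°.
Band runs from +173.127° eastward to -171.148°, crossing the antimeridian.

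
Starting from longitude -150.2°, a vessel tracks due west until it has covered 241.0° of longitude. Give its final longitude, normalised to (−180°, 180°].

Start at -150.2°; shift −241.0° → -391.2°.
-391.2° lies outside (−180°, 180°]; add 360° → -31.2°.

-31.2°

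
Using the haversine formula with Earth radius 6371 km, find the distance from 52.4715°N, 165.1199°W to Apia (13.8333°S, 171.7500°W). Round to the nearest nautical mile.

Δλ = -171.7500 − -165.1199 = -6.6301°.
Δφ = -13.8333 − 52.4715 = -66.3048°.
a = sin²(Δφ/2) + cos φ₁ · cos φ₂ · sin²(Δλ/2) = 0.301042.
c = 2·atan2(√a, √(1−a)) = 1.16155 rad → d = 6371·c ≈ 7400.25 km ≈ 3995.82 nmi.

3996 nmi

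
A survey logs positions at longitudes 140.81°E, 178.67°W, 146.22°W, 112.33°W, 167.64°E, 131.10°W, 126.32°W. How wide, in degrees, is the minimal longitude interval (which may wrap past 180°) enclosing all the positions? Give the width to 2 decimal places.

Sort the longitudes: -178.67°, -146.22°, -131.10°, -126.32°, -112.33°, +140.81°, +167.64°.
Eastward gaps between consecutive values (wrapping around): 32.45°, 15.12°, 4.78°, 13.99°, 253.14°, 26.83°, 13.69°.
Largest gap = 253.14° ⇒ minimal covering band is its complement: 360° − 253.14° = 106.86°.
Band runs from +140.81° eastward to -112.33°, crossing the antimeridian.

106.86°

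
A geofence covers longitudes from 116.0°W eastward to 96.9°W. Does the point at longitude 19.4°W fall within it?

No

Band width going east from -116.0° to -96.9°: ((-96.9 − -116.0) mod 360) = 19.1°.
Offset of -19.4° east of the west edge: ((-19.4 − -116.0) mod 360) = 96.6°.
96.6° > 19.1° ⇒ outside.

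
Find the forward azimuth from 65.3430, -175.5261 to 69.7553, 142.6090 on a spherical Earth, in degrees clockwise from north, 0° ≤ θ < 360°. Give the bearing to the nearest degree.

304°

Δλ = 142.6090 − -175.5261 = 318.1351°; wrapped into (−180°, 180°]: -41.8649°.
θ = atan2( sin Δλ · cos φ₂ , cos φ₁ · sin φ₂ − sin φ₁ · cos φ₂ · cos Δλ )
  = atan2(-0.23093, 0.15721) = -55.754° → normalised to [0°, 360°): 304.246°.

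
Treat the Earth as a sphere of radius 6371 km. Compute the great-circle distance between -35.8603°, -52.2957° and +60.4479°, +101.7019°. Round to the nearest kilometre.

Δλ = 101.7019 − -52.2957 = 153.9976°.
Δφ = 60.4479 − -35.8603 = 96.3082°.
a = sin²(Δφ/2) + cos φ₁ · cos φ₂ · sin²(Δλ/2) = 0.934432.
c = 2·atan2(√a, √(1−a)) = 2.62370 rad → d = 6371·c ≈ 16715.59 km.

16716 km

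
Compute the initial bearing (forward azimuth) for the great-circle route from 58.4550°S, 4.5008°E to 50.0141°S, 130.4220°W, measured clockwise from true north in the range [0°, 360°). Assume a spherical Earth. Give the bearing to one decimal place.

Δλ = -130.4220 − 4.5008 = -134.9228°.
θ = atan2( sin Δλ · cos φ₂ , cos φ₁ · sin φ₂ − sin φ₁ · cos φ₂ · cos Δλ )
  = atan2(-0.45500, -0.78757) = -149.984° → normalised to [0°, 360°): 210.016°.

210.0°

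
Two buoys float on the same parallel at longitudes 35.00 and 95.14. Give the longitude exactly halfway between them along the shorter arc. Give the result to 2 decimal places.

Signed shortest Δλ from +35.00° to +95.14° is +60.14°.
Midpoint longitude = +35.00° + (+60.14°)/2 = +35.00° + 30.07° = +65.07°.

+65.07°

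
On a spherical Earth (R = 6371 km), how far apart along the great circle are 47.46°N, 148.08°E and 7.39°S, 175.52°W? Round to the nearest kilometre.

7070 km

Δλ = -175.52 − 148.08 = -323.60°; wrapped into (−180°, 180°]: 36.40°.
Δφ = -7.39 − 47.46 = -54.85°.
a = sin²(Δφ/2) + cos φ₁ · cos φ₂ · sin²(Δλ/2) = 0.277549.
c = 2·atan2(√a, √(1−a)) = 1.10973 rad → d = 6371·c ≈ 7070.10 km.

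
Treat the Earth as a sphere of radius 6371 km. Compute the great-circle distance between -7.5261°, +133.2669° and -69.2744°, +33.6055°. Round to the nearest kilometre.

9602 km

Δλ = 33.6055 − 133.2669 = -99.6614°.
Δφ = -69.2744 − -7.5261 = -61.7483°.
a = sin²(Δφ/2) + cos φ₁ · cos φ₂ · sin²(Δλ/2) = 0.468189.
c = 2·atan2(√a, √(1−a)) = 1.50713 rad → d = 6371·c ≈ 9601.94 km.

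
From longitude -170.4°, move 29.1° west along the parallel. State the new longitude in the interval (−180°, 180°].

Start at -170.4°; shift −29.1° → -199.5°.
-199.5° lies outside (−180°, 180°]; add 360° → +160.5°.

+160.5°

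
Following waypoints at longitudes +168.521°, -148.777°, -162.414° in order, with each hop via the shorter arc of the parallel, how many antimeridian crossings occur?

Leg 1: +168.521° → -148.777°, shortest Δλ = 42.702° (east) — crosses 180°.
Leg 2: -148.777° → -162.414°, shortest Δλ = -13.637° (west) — does not cross 180°.
Total crossings: 1.

1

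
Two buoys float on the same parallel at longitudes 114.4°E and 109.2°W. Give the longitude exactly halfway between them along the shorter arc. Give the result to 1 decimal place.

177.4°W

Signed shortest Δλ from +114.4° to -109.2° is +136.4°.
Midpoint longitude = +114.4° + (+136.4°)/2 = +114.4° + 68.2° = +182.6°.
Normalise into (−180°, 180°]: -177.4°.
(The naïve average (+114.4 + -109.2)/2 = 2.6° is on the wrong side of the globe.)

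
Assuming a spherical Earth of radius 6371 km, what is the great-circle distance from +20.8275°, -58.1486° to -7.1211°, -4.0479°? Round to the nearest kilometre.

Δλ = -4.0479 − -58.1486 = 54.1007°.
Δφ = -7.1211 − 20.8275 = -27.9486°.
a = sin²(Δφ/2) + cos φ₁ · cos φ₂ · sin²(Δλ/2) = 0.250129.
c = 2·atan2(√a, √(1−a)) = 1.04750 rad → d = 6371·c ≈ 6673.59 km.

6674 km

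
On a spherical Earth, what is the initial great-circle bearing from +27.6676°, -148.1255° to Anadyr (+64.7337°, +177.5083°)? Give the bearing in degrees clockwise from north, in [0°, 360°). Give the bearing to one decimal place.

339.3°

Δλ = 177.5083 − -148.1255 = 325.6338°; wrapped into (−180°, 180°]: -34.3662°.
θ = atan2( sin Δλ · cos φ₂ , cos φ₁ · sin φ₂ − sin φ₁ · cos φ₂ · cos Δλ )
  = atan2(-0.24093, 0.63733) = -20.708° → normalised to [0°, 360°): 339.292°.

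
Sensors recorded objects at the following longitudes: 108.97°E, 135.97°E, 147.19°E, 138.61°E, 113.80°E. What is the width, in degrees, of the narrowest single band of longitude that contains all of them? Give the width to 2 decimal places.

38.22°

Sort the longitudes: +108.97°, +113.80°, +135.97°, +138.61°, +147.19°.
Eastward gaps between consecutive values (wrapping around): 4.83°, 22.17°, 2.64°, 8.58°, 321.78°.
Largest gap = 321.78° ⇒ minimal covering band is its complement: 360° − 321.78° = 38.22°.
Band runs from +108.97° eastward to +147.19°.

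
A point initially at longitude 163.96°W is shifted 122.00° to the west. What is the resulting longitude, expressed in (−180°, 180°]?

74.04°E

Start at -163.96°; shift −122.00° → -285.96°.
-285.96° lies outside (−180°, 180°]; add 360° → +74.04°.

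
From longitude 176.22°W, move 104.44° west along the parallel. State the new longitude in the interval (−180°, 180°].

Start at -176.22°; shift −104.44° → -280.66°.
-280.66° lies outside (−180°, 180°]; add 360° → +79.34°.

79.34°E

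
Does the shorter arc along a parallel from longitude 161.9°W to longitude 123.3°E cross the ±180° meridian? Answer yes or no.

Yes

Naïve |123.3 − -161.9| = 285.2° > 180°, so the shorter arc goes the other way round — across 180°.
Signed shortest Δλ = ((123.3 − -161.9 + 180) mod 360) − 180 = -74.8°.
Going west by 74.8° from -161.9° passes through 180° before reaching +123.3°.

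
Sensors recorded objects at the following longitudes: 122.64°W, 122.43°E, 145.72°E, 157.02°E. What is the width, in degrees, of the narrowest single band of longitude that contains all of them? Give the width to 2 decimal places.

114.93°

Sort the longitudes: -122.64°, +122.43°, +145.72°, +157.02°.
Eastward gaps between consecutive values (wrapping around): 245.07°, 23.29°, 11.30°, 80.34°.
Largest gap = 245.07° ⇒ minimal covering band is its complement: 360° − 245.07° = 114.93°.
Band runs from +122.43° eastward to -122.64°, crossing the antimeridian.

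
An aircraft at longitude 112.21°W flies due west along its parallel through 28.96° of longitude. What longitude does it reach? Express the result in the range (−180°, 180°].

141.17°W

Start at -112.21°; shift −28.96° → -141.17°.
-141.17° already lies in (−180°, 180°].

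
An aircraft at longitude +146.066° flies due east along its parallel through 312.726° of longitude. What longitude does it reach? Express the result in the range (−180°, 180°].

+98.792°

Start at +146.066°; shift +312.726° → +458.792°.
+458.792° lies outside (−180°, 180°]; subtract 360° → +98.792°.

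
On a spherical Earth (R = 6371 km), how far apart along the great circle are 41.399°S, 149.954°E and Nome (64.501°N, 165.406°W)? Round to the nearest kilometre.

12402 km

Δλ = -165.406 − 149.954 = -315.360°; wrapped into (−180°, 180°]: 44.640°.
Δφ = 64.501 − -41.399 = 105.900°.
a = sin²(Δφ/2) + cos φ₁ · cos φ₂ · sin²(Δλ/2) = 0.683556.
c = 2·atan2(√a, √(1−a)) = 1.94670 rad → d = 6371·c ≈ 12402.41 km.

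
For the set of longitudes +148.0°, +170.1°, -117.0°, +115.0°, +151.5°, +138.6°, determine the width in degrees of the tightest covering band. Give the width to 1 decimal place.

128.0°

Sort the longitudes: -117.0°, +115.0°, +138.6°, +148.0°, +151.5°, +170.1°.
Eastward gaps between consecutive values (wrapping around): 232.0°, 23.6°, 9.4°, 3.5°, 18.6°, 72.9°.
Largest gap = 232.0° ⇒ minimal covering band is its complement: 360° − 232.0° = 128.0°.
Band runs from +115.0° eastward to -117.0°, crossing the antimeridian.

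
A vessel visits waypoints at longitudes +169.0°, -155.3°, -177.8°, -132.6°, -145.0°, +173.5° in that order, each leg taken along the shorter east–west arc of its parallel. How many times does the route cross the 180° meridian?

2

Leg 1: +169.0° → -155.3°, shortest Δλ = 35.7° (east) — crosses 180°.
Leg 2: -155.3° → -177.8°, shortest Δλ = -22.5° (west) — does not cross 180°.
Leg 3: -177.8° → -132.6°, shortest Δλ = 45.2° (east) — does not cross 180°.
Leg 4: -132.6° → -145.0°, shortest Δλ = -12.4° (west) — does not cross 180°.
Leg 5: -145.0° → +173.5°, shortest Δλ = -41.5° (west) — crosses 180°.
Total crossings: 2.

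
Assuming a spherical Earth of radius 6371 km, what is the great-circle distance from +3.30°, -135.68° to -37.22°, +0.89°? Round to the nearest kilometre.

Δλ = 0.89 − -135.68 = 136.57°.
Δφ = -37.22 − 3.30 = -40.52°.
a = sin²(Δφ/2) + cos φ₁ · cos φ₂ · sin²(Δλ/2) = 0.806079.
c = 2·atan2(√a, √(1−a)) = 2.22958 rad → d = 6371·c ≈ 14204.68 km.

14205 km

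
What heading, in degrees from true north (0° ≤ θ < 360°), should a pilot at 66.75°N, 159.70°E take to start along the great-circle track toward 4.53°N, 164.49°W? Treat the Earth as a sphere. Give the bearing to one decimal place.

Δλ = -164.49 − 159.70 = -324.19°; wrapped into (−180°, 180°]: 35.81°.
θ = atan2( sin Δλ · cos φ₂ , cos φ₁ · sin φ₂ − sin φ₁ · cos φ₂ · cos Δλ )
  = atan2(0.58327, -0.71160) = 140.660° → normalised to [0°, 360°): 140.660°.

140.7°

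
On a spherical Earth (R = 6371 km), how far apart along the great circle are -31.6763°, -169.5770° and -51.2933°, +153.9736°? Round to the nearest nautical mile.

1986 nmi

Δλ = 153.9736 − -169.5770 = 323.5506°; wrapped into (−180°, 180°]: -36.4494°.
Δφ = -51.2933 − -31.6763 = -19.6170°.
a = sin²(Δφ/2) + cos φ₁ · cos φ₂ · sin²(Δλ/2) = 0.081073.
c = 2·atan2(√a, √(1−a)) = 0.57746 rad → d = 6371·c ≈ 3678.97 km ≈ 1986.48 nmi.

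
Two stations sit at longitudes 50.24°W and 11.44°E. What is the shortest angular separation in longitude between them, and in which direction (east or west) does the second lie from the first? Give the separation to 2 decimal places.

61.68° east

Raw difference: 11.44 − -50.24 = 61.68°.
Normalise into (−180°, 180°]: 61.68° stays 61.68°.
Positive ⇒ the second point lies to the east; separation 61.68°.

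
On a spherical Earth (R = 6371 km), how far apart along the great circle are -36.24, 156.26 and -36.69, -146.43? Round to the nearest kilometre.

5045 km

Δλ = -146.43 − 156.26 = -302.69°; wrapped into (−180°, 180°]: 57.31°.
Δφ = -36.69 − -36.24 = -0.45°.
a = sin²(Δφ/2) + cos φ₁ · cos φ₂ · sin²(Δλ/2) = 0.148739.
c = 2·atan2(√a, √(1−a)) = 0.79186 rad → d = 6371·c ≈ 5044.94 km.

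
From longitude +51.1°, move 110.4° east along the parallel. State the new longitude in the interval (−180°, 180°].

Start at +51.1°; shift +110.4° → +161.5°.
+161.5° already lies in (−180°, 180°].

+161.5°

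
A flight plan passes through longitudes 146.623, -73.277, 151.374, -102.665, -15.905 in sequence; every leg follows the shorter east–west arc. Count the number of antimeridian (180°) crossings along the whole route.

3

Leg 1: +146.623° → -73.277°, shortest Δλ = 140.1° (east) — crosses 180°.
Leg 2: -73.277° → +151.374°, shortest Δλ = -135.349° (west) — crosses 180°.
Leg 3: +151.374° → -102.665°, shortest Δλ = 105.961° (east) — crosses 180°.
Leg 4: -102.665° → -15.905°, shortest Δλ = 86.76° (east) — does not cross 180°.
Total crossings: 3.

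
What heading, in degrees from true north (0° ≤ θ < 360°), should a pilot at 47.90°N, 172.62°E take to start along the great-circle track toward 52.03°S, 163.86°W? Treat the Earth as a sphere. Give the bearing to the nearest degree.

Δλ = -163.86 − 172.62 = -336.48°; wrapped into (−180°, 180°]: 23.52°.
θ = atan2( sin Δλ · cos φ₂ , cos φ₁ · sin φ₂ − sin φ₁ · cos φ₂ · cos Δλ )
  = atan2(0.24553, -0.94709) = 165.466° → normalised to [0°, 360°): 165.466°.

165°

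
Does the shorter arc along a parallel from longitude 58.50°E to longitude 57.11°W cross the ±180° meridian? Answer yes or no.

No

Signed shortest Δλ = ((-57.11 − 58.50 + 180) mod 360) − 180 = -115.61°.
Going west by 115.61° from +58.50° reaches -57.11° without touching 180°.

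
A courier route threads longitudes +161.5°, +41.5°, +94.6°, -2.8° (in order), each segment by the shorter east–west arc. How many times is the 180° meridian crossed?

0

Leg 1: +161.5° → +41.5°, shortest Δλ = -120.0° (west) — does not cross 180°.
Leg 2: +41.5° → +94.6°, shortest Δλ = 53.1° (east) — does not cross 180°.
Leg 3: +94.6° → -2.8°, shortest Δλ = -97.4° (west) — does not cross 180°.
Total crossings: 0.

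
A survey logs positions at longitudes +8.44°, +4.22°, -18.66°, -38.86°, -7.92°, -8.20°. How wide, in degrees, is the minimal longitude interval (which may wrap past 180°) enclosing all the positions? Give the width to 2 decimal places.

47.30°

Sort the longitudes: -38.86°, -18.66°, -8.20°, -7.92°, +4.22°, +8.44°.
Eastward gaps between consecutive values (wrapping around): 20.20°, 10.46°, 0.28°, 12.14°, 4.22°, 312.70°.
Largest gap = 312.70° ⇒ minimal covering band is its complement: 360° − 312.70° = 47.30°.
Band runs from -38.86° eastward to +8.44°.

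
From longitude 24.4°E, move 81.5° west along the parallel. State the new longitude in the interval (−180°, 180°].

Start at +24.4°; shift −81.5° → -57.1°.
-57.1° already lies in (−180°, 180°].

57.1°W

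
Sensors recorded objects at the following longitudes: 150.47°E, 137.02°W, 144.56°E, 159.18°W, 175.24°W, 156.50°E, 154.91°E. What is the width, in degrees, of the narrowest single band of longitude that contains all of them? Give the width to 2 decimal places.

Sort the longitudes: -175.24°, -159.18°, -137.02°, +144.56°, +150.47°, +154.91°, +156.50°.
Eastward gaps between consecutive values (wrapping around): 16.06°, 22.16°, 281.58°, 5.91°, 4.44°, 1.59°, 28.26°.
Largest gap = 281.58° ⇒ minimal covering band is its complement: 360° − 281.58° = 78.42°.
Band runs from +144.56° eastward to -137.02°, crossing the antimeridian.

78.42°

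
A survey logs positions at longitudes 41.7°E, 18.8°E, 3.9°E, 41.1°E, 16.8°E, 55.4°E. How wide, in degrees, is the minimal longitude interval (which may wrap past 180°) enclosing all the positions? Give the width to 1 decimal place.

Sort the longitudes: +3.9°, +16.8°, +18.8°, +41.1°, +41.7°, +55.4°.
Eastward gaps between consecutive values (wrapping around): 12.9°, 2.0°, 22.3°, 0.6°, 13.7°, 308.5°.
Largest gap = 308.5° ⇒ minimal covering band is its complement: 360° − 308.5° = 51.5°.
Band runs from +3.9° eastward to +55.4°.

51.5°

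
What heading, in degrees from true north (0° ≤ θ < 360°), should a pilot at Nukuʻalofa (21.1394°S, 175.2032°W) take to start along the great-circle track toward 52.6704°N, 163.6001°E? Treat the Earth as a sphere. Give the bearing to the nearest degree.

Δλ = 163.6001 − -175.2032 = 338.8033°; wrapped into (−180°, 180°]: -21.1967°.
θ = atan2( sin Δλ · cos φ₂ , cos φ₁ · sin φ₂ − sin φ₁ · cos φ₂ · cos Δλ )
  = atan2(-0.21926, 0.94555) = -13.055° → normalised to [0°, 360°): 346.945°.

347°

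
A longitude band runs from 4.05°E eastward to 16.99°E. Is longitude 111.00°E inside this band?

Band width going east from +4.05° to +16.99°: ((16.99 − 4.05) mod 360) = 12.94°.
Offset of +111.00° east of the west edge: ((111.00 − 4.05) mod 360) = 106.95°.
106.95° > 12.94° ⇒ outside.

No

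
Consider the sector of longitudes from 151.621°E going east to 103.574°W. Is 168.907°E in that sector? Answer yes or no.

Band width going east from +151.621° to -103.574°: ((-103.574 − 151.621) mod 360) = 104.805°.
Offset of +168.907° east of the west edge: ((168.907 − 151.621) mod 360) = 17.286°.
17.286° ≤ 104.805° ⇒ inside.

Yes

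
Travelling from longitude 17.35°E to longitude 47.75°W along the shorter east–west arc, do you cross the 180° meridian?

Signed shortest Δλ = ((-47.75 − 17.35 + 180) mod 360) − 180 = -65.1°.
Going west by 65.1° from +17.35° reaches -47.75° without touching 180°.

No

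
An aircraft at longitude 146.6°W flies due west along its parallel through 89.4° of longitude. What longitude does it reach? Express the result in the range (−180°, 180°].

Start at -146.6°; shift −89.4° → -236.0°.
-236.0° lies outside (−180°, 180°]; add 360° → +124.0°.

124.0°E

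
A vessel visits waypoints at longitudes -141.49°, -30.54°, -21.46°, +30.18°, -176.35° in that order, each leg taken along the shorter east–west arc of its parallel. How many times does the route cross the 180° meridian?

Leg 1: -141.49° → -30.54°, shortest Δλ = 110.95° (east) — does not cross 180°.
Leg 2: -30.54° → -21.46°, shortest Δλ = 9.08° (east) — does not cross 180°.
Leg 3: -21.46° → +30.18°, shortest Δλ = 51.64° (east) — does not cross 180°.
Leg 4: +30.18° → -176.35°, shortest Δλ = 153.47° (east) — crosses 180°.
Total crossings: 1.

1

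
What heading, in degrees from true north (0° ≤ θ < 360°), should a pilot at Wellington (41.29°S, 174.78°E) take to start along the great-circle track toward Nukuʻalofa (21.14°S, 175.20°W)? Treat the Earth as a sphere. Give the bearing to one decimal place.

Δλ = -175.20 − 174.78 = -349.98°; wrapped into (−180°, 180°]: 10.02°.
θ = atan2( sin Δλ · cos φ₂ , cos φ₁ · sin φ₂ − sin φ₁ · cos φ₂ · cos Δλ )
  = atan2(0.16228, 0.33509) = 25.841° → normalised to [0°, 360°): 25.841°.

25.8°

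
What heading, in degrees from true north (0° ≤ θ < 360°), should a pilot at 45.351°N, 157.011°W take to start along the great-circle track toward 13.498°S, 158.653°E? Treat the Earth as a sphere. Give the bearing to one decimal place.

225.9°

Δλ = 158.653 − -157.011 = 315.664°; wrapped into (−180°, 180°]: -44.336°.
θ = atan2( sin Δλ · cos φ₂ , cos φ₁ · sin φ₂ − sin φ₁ · cos φ₂ · cos Δλ )
  = atan2(-0.67956, -0.65883) = -134.112° → normalised to [0°, 360°): 225.888°.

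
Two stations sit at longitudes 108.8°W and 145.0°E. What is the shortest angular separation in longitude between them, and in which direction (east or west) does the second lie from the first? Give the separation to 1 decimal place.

Raw difference: 145.0 − -108.8 = 253.8°.
Normalise into (−180°, 180°]: 253.8° − 360° = -106.2°.
Negative ⇒ the second point lies to the west; separation 106.2°.

106.2° west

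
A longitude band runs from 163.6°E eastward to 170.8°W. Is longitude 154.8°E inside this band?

Band width going east from +163.6° to -170.8°: ((-170.8 − 163.6) mod 360) = 25.6°.
Offset of +154.8° east of the west edge: ((154.8 − 163.6) mod 360) = 351.2°.
351.2° > 25.6° ⇒ outside.

No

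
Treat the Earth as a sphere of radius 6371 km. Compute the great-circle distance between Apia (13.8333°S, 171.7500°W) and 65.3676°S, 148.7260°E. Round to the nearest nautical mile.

3484 nmi

Δλ = 148.7260 − -171.7500 = 320.4760°; wrapped into (−180°, 180°]: -39.5240°.
Δφ = -65.3676 − -13.8333 = -51.5343°.
a = sin²(Δφ/2) + cos φ₁ · cos φ₂ · sin²(Δλ/2) = 0.235243.
c = 2·atan2(√a, √(1−a)) = 1.01277 rad → d = 6371·c ≈ 6452.36 km ≈ 3483.99 nmi.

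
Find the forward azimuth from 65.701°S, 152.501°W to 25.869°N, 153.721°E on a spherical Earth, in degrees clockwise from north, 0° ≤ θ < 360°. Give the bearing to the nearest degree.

Δλ = 153.721 − -152.501 = 306.222°; wrapped into (−180°, 180°]: -53.778°.
θ = atan2( sin Δλ · cos φ₂ , cos φ₁ · sin φ₂ − sin φ₁ · cos φ₂ · cos Δλ )
  = atan2(-0.72589, 0.66414) = -47.544° → normalised to [0°, 360°): 312.456°.

312°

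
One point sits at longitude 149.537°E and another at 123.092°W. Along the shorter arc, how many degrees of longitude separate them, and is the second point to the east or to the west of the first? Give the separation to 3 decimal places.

Raw difference: -123.092 − 149.537 = -272.629°.
Normalise into (−180°, 180°]: -272.629° + 360° = 87.371°.
Positive ⇒ the second point lies to the east; separation 87.371°.

87.371° east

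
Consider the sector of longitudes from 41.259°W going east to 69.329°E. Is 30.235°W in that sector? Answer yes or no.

Band width going east from -41.259° to +69.329°: ((69.329 − -41.259) mod 360) = 110.588°.
Offset of -30.235° east of the west edge: ((-30.235 − -41.259) mod 360) = 11.024°.
11.024° ≤ 110.588° ⇒ inside.

Yes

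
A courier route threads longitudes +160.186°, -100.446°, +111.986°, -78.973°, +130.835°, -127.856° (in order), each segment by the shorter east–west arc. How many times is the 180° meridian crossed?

5

Leg 1: +160.186° → -100.446°, shortest Δλ = 99.368° (east) — crosses 180°.
Leg 2: -100.446° → +111.986°, shortest Δλ = -147.568° (west) — crosses 180°.
Leg 3: +111.986° → -78.973°, shortest Δλ = 169.041° (east) — crosses 180°.
Leg 4: -78.973° → +130.835°, shortest Δλ = -150.192° (west) — crosses 180°.
Leg 5: +130.835° → -127.856°, shortest Δλ = 101.309° (east) — crosses 180°.
Total crossings: 5.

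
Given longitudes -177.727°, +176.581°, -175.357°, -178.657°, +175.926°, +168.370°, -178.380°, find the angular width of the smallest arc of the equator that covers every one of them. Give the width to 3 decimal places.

Sort the longitudes: -178.657°, -178.380°, -177.727°, -175.357°, +168.370°, +175.926°, +176.581°.
Eastward gaps between consecutive values (wrapping around): 0.277°, 0.653°, 2.370°, 343.727°, 7.556°, 0.655°, 4.762°.
Largest gap = 343.727° ⇒ minimal covering band is its complement: 360° − 343.727° = 16.273°.
Band runs from +168.370° eastward to -175.357°, crossing the antimeridian.

16.273°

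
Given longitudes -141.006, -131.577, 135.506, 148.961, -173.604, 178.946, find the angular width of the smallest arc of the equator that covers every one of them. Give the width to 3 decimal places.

92.917°

Sort the longitudes: -173.604°, -141.006°, -131.577°, +135.506°, +148.961°, +178.946°.
Eastward gaps between consecutive values (wrapping around): 32.598°, 9.429°, 267.083°, 13.455°, 29.985°, 7.450°.
Largest gap = 267.083° ⇒ minimal covering band is its complement: 360° − 267.083° = 92.917°.
Band runs from +135.506° eastward to -131.577°, crossing the antimeridian.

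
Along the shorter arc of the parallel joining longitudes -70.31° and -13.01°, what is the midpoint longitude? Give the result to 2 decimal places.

-41.66°

Signed shortest Δλ from -70.31° to -13.01° is +57.30°.
Midpoint longitude = -70.31° + (+57.30°)/2 = -70.31° + 28.65° = -41.66°.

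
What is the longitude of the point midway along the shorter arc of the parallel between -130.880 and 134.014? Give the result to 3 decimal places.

Signed shortest Δλ from -130.880° to +134.014° is -95.106°.
Midpoint longitude = -130.880° + (-95.106°)/2 = -130.880° − 47.553° = -178.433°.
(The naïve average (-130.880 + +134.014)/2 = 1.567° is on the wrong side of the globe.)

-178.433°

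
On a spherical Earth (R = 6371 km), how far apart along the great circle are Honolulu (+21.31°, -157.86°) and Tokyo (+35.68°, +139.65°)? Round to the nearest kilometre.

Δλ = 139.65 − -157.86 = 297.51°; wrapped into (−180°, 180°]: -62.49°.
Δφ = 35.68 − 21.31 = 14.37°.
a = sin²(Δφ/2) + cos φ₁ · cos φ₂ · sin²(Δλ/2) = 0.219245.
c = 2·atan2(√a, √(1−a)) = 0.97459 rad → d = 6371·c ≈ 6209.10 km.

6209 km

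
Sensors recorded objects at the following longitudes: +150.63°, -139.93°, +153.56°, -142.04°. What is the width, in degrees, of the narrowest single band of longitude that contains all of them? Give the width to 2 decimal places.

69.44°

Sort the longitudes: -142.04°, -139.93°, +150.63°, +153.56°.
Eastward gaps between consecutive values (wrapping around): 2.11°, 290.56°, 2.93°, 64.40°.
Largest gap = 290.56° ⇒ minimal covering band is its complement: 360° − 290.56° = 69.44°.
Band runs from +150.63° eastward to -139.93°, crossing the antimeridian.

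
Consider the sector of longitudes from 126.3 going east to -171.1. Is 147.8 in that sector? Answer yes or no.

Band width going east from +126.3° to -171.1°: ((-171.1 − 126.3) mod 360) = 62.6°.
Offset of +147.8° east of the west edge: ((147.8 − 126.3) mod 360) = 21.5°.
21.5° ≤ 62.6° ⇒ inside.

Yes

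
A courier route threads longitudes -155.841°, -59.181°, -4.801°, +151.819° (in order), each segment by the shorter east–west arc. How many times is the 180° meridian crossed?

0

Leg 1: -155.841° → -59.181°, shortest Δλ = 96.66° (east) — does not cross 180°.
Leg 2: -59.181° → -4.801°, shortest Δλ = 54.38° (east) — does not cross 180°.
Leg 3: -4.801° → +151.819°, shortest Δλ = 156.62° (east) — does not cross 180°.
Total crossings: 0.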